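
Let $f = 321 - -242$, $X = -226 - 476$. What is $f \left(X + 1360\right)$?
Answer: $370454$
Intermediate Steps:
$X = -702$ ($X = -226 - 476 = -702$)
$f = 563$ ($f = 321 + 242 = 563$)
$f \left(X + 1360\right) = 563 \left(-702 + 1360\right) = 563 \cdot 658 = 370454$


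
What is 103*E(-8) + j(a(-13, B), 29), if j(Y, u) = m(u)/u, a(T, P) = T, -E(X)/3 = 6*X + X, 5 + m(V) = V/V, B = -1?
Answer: 501812/29 ≈ 17304.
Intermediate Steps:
m(V) = -4 (m(V) = -5 + V/V = -5 + 1 = -4)
E(X) = -21*X (E(X) = -3*(6*X + X) = -21*X)
j(Y, u) = -4/u
103*E(-8) + j(a(-13, B), 29) = 103*(-21*(-8)) - 4/29 = 103*168 - 4*1/29 = 17304 - 4/29 = 501812/29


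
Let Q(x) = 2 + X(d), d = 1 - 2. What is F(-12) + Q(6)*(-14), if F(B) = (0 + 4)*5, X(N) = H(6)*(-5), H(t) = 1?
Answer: 62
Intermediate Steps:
d = -1
X(N) = -5 (X(N) = 1*(-5) = -5)
F(B) = 20 (F(B) = 4*5 = 20)
Q(x) = -3 (Q(x) = 2 - 5 = -3)
F(-12) + Q(6)*(-14) = 20 - 3*(-14) = 20 + 42 = 62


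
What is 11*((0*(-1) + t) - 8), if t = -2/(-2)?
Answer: -77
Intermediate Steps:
t = 1 (t = -2*(-½) = 1)
11*((0*(-1) + t) - 8) = 11*((0*(-1) + 1) - 8) = 11*((0 + 1) - 8) = 11*(1 - 8) = 11*(-7) = -77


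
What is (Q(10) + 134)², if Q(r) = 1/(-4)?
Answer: 286225/16 ≈ 17889.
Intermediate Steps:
Q(r) = -¼
(Q(10) + 134)² = (-¼ + 134)² = (535/4)² = 286225/16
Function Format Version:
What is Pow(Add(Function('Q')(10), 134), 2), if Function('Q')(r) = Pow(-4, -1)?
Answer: Rational(286225, 16) ≈ 17889.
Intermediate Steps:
Function('Q')(r) = Rational(-1, 4)
Pow(Add(Function('Q')(10), 134), 2) = Pow(Add(Rational(-1, 4), 134), 2) = Pow(Rational(535, 4), 2) = Rational(286225, 16)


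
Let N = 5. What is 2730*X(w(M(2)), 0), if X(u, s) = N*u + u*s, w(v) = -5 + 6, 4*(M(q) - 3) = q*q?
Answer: 13650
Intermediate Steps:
M(q) = 3 + q²/4 (M(q) = 3 + (q*q)/4 = 3 + q²/4)
w(v) = 1
X(u, s) = 5*u + s*u (X(u, s) = 5*u + u*s = 5*u + s*u)
2730*X(w(M(2)), 0) = 2730*(1*(5 + 0)) = 2730*(1*5) = 2730*5 = 13650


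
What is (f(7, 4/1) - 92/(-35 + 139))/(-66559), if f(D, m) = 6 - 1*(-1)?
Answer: -159/1730534 ≈ -9.1879e-5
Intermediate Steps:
f(D, m) = 7 (f(D, m) = 6 + 1 = 7)
(f(7, 4/1) - 92/(-35 + 139))/(-66559) = (7 - 92/(-35 + 139))/(-66559) = (7 - 92/104)*(-1/66559) = (7 + (1/104)*(-92))*(-1/66559) = (7 - 23/26)*(-1/66559) = (159/26)*(-1/66559) = -159/1730534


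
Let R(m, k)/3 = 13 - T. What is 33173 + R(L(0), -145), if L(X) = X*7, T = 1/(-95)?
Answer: 3155143/95 ≈ 33212.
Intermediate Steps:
T = -1/95 ≈ -0.010526
L(X) = 7*X
R(m, k) = 3708/95 (R(m, k) = 3*(13 - 1*(-1/95)) = 3*(13 + 1/95) = 3*(1236/95) = 3708/95)
33173 + R(L(0), -145) = 33173 + 3708/95 = 3155143/95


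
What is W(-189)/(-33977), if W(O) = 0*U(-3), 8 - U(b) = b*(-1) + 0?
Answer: 0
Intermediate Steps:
U(b) = 8 + b (U(b) = 8 - (b*(-1) + 0) = 8 - (-b + 0) = 8 - (-1)*b = 8 + b)
W(O) = 0 (W(O) = 0*(8 - 3) = 0*5 = 0)
W(-189)/(-33977) = 0/(-33977) = 0*(-1/33977) = 0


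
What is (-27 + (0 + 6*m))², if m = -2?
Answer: 1521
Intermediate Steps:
(-27 + (0 + 6*m))² = (-27 + (0 + 6*(-2)))² = (-27 + (0 - 12))² = (-27 - 12)² = (-39)² = 1521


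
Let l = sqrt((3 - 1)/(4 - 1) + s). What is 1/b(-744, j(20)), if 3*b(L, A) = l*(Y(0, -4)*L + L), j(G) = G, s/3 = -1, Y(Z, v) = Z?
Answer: I*sqrt(21)/1736 ≈ 0.0026397*I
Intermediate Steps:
s = -3 (s = 3*(-1) = -3)
l = I*sqrt(21)/3 (l = sqrt((3 - 1)/(4 - 1) - 3) = sqrt(2/3 - 3) = sqrt(-7/3) = I*sqrt(21)/3 ≈ 1.5275*I)
b(L, A) = I*L*sqrt(21)/9 (b(L, A) = ((I*sqrt(21)/3)*(0*L + L))/3 = ((I*sqrt(21)/3)*(0 + L))/3 = ((I*sqrt(21)/3)*L)/3 = (I*L*sqrt(21)/3)/3 = I*L*sqrt(21)/9)
1/b(-744, j(20)) = 1/((1/9)*I*(-744)*sqrt(21)) = 1/(-248*I*sqrt(21)/3) = I*sqrt(21)/1736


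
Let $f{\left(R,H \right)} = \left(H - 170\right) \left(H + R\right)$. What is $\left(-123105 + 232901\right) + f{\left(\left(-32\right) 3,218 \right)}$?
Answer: $115652$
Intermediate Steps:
$f{\left(R,H \right)} = \left(-170 + H\right) \left(H + R\right)$
$\left(-123105 + 232901\right) + f{\left(\left(-32\right) 3,218 \right)} = \left(-123105 + 232901\right) + \left(218^{2} - 37060 - 170 \left(\left(-32\right) 3\right) + 218 \left(\left(-32\right) 3\right)\right) = 109796 + \left(47524 - 37060 - -16320 + 218 \left(-96\right)\right) = 109796 + \left(47524 - 37060 + 16320 - 20928\right) = 109796 + 5856 = 115652$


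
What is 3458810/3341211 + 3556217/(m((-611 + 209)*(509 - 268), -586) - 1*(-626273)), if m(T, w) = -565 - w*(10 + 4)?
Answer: 4691550841169/706011249144 ≈ 6.6451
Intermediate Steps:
m(T, w) = -565 - 14*w (m(T, w) = -565 - w*14 = -565 - 14*w)
3458810/3341211 + 3556217/(m((-611 + 209)*(509 - 268), -586) - 1*(-626273)) = 3458810/3341211 + 3556217/((-565 - 14*(-586)) - 1*(-626273)) = 3458810*(1/3341211) + 3556217/((-565 + 8204) + 626273) = 3458810/3341211 + 3556217/(7639 + 626273) = 3458810/3341211 + 3556217/633912 = 4691550841169/706011249144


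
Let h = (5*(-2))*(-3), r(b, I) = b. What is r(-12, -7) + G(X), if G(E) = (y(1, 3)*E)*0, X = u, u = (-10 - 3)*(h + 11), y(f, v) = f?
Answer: -12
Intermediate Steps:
h = 30 (h = -10*(-3) = 30)
u = -533 (u = (-10 - 3)*(30 + 11) = -13*41 = -533)
X = -533
G(E) = 0 (G(E) = (1*E)*0 = E*0 = 0)
r(-12, -7) + G(X) = -12 + 0 = -12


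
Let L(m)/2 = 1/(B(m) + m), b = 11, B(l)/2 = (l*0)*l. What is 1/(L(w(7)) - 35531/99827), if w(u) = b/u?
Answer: 1098097/1006737 ≈ 1.0907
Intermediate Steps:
B(l) = 0 (B(l) = 2*((l*0)*l) = 2*(0*l) = 2*0 = 0)
w(u) = 11/u
L(m) = 2/m (L(m) = 2/(0 + m) = 2/m)
1/(L(w(7)) - 35531/99827) = 1/(2/((11/7)) - 35531/99827) = 1/(2/((11*(⅐))) - 35531*1/99827) = 1/(2/(11/7) - 35531/99827) = 1/(2*(7/11) - 35531/99827) = 1/(14/11 - 35531/99827) = 1/(1006737/1098097) = 1098097/1006737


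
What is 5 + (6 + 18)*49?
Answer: 1181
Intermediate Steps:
5 + (6 + 18)*49 = 5 + 24*49 = 5 + 1176 = 1181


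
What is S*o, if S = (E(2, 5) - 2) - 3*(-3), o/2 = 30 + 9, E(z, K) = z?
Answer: 702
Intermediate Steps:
o = 78 (o = 2*(30 + 9) = 2*39 = 78)
S = 9 (S = (2 - 2) - 3*(-3) = 0 + 9 = 9)
S*o = 9*78 = 702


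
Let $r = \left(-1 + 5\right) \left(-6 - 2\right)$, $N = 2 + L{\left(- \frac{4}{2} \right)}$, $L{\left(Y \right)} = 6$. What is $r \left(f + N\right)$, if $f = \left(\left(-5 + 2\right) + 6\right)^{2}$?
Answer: $-544$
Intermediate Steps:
$f = 9$ ($f = \left(-3 + 6\right)^{2} = 3^{2} = 9$)
$N = 8$ ($N = 2 + 6 = 8$)
$r = -32$ ($r = 4 \left(-8\right) = -32$)
$r \left(f + N\right) = - 32 \left(9 + 8\right) = \left(-32\right) 17 = -544$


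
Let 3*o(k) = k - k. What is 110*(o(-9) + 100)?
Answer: 11000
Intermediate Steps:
o(k) = 0 (o(k) = (k - k)/3 = (⅓)*0 = 0)
110*(o(-9) + 100) = 110*(0 + 100) = 110*100 = 11000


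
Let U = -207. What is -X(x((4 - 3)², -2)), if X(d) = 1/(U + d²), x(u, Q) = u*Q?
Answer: 1/203 ≈ 0.0049261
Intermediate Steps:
x(u, Q) = Q*u
X(d) = 1/(-207 + d²)
-X(x((4 - 3)², -2)) = -1/(-207 + (-2*(4 - 3)²)²) = -1/(-207 + (-2*1²)²) = -1/(-207 + (-2*1)²) = -1/(-207 + (-2)²) = -1/(-207 + 4) = -1/(-203) = -1*(-1/203) = 1/203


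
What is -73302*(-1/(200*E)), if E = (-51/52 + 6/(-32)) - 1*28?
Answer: -1905852/151675 ≈ -12.565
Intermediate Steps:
E = -6067/208 (E = (-51*1/52 + 6*(-1/32)) - 28 = (-51/52 - 3/16) - 28 = -243/208 - 28 = -6067/208 ≈ -29.168)
-73302*(-1/(200*E)) = -73302/((-200*(-6067/208))) = -73302/151675/26 = -73302*26/151675 = -1905852/151675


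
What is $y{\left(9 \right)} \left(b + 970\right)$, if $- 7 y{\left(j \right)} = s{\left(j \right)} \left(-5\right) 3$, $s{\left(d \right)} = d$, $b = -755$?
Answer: $\frac{29025}{7} \approx 4146.4$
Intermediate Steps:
$y{\left(j \right)} = \frac{15 j}{7}$ ($y{\left(j \right)} = - \frac{j \left(-5\right) 3}{7} = - \frac{- 5 j 3}{7} = - \frac{\left(-15\right) j}{7} = \frac{15 j}{7}$)
$y{\left(9 \right)} \left(b + 970\right) = \frac{15}{7} \cdot 9 \left(-755 + 970\right) = \frac{135}{7} \cdot 215 = \frac{29025}{7}$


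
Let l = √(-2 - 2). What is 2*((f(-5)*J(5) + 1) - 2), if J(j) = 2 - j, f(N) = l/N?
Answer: -2 + 12*I/5 ≈ -2.0 + 2.4*I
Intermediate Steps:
l = 2*I (l = √(-4) = 2*I ≈ 2.0*I)
f(N) = 2*I/N (f(N) = (2*I)/N = 2*I/N)
2*((f(-5)*J(5) + 1) - 2) = 2*(((2*I/(-5))*(2 - 1*5) + 1) - 2) = 2*(((2*I*(-⅕))*(2 - 5) + 1) - 2) = 2*((-2*I/5*(-3) + 1) - 2) = 2*((6*I/5 + 1) - 2) = 2*((1 + 6*I/5) - 2) = 2*(-1 + 6*I/5) = -2 + 12*I/5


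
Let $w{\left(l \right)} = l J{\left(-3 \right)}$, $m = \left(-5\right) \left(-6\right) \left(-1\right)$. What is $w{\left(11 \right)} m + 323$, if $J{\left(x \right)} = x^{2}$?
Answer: $-2647$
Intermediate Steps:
$m = -30$ ($m = 30 \left(-1\right) = -30$)
$w{\left(l \right)} = 9 l$ ($w{\left(l \right)} = l \left(-3\right)^{2} = l 9 = 9 l$)
$w{\left(11 \right)} m + 323 = 9 \cdot 11 \left(-30\right) + 323 = 99 \left(-30\right) + 323 = -2970 + 323 = -2647$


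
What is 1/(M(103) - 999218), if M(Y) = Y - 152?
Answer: -1/999267 ≈ -1.0007e-6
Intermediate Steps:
M(Y) = -152 + Y
1/(M(103) - 999218) = 1/((-152 + 103) - 999218) = 1/(-49 - 999218) = 1/(-999267) = -1/999267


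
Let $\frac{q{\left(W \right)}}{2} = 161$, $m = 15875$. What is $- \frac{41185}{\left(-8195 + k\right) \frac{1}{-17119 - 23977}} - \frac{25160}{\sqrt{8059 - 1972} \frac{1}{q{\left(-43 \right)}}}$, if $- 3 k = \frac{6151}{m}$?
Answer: $- \frac{40303579222500}{195146513} - \frac{8101520 \sqrt{6087}}{6087} \approx -3.1037 \cdot 10^{5}$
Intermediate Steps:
$q{\left(W \right)} = 322$ ($q{\left(W \right)} = 2 \cdot 161 = 322$)
$k = - \frac{6151}{47625}$ ($k = - \frac{6151 \cdot \frac{1}{15875}}{3} = \left(- \frac{1}{3}\right) \frac{6151}{15875} = - \frac{6151}{47625} \approx -0.12915$)
$- \frac{41185}{\left(-8195 + k\right) \frac{1}{-17119 - 23977}} - \frac{25160}{\sqrt{8059 - 1972} \frac{1}{q{\left(-43 \right)}}} = - \frac{41185}{\left(-8195 - \frac{6151}{47625}\right) \frac{1}{-17119 - 23977}} - \frac{25160}{\sqrt{8059 - 1972} \cdot \frac{1}{322}} = - \frac{41185}{\left(- \frac{390293026}{47625}\right) \frac{1}{-41096}} - \frac{25160}{\sqrt{6087} \cdot \frac{1}{322}} = - \frac{41185}{\left(- \frac{390293026}{47625}\right) \left(- \frac{1}{41096}\right)} - \frac{25160}{\frac{1}{322} \sqrt{6087}} = - \frac{41185}{\frac{195146513}{978598500}} - 25160 \frac{322 \sqrt{6087}}{6087} = \left(-41185\right) \frac{978598500}{195146513} - \frac{8101520 \sqrt{6087}}{6087} = - \frac{40303579222500}{195146513} - \frac{8101520 \sqrt{6087}}{6087}$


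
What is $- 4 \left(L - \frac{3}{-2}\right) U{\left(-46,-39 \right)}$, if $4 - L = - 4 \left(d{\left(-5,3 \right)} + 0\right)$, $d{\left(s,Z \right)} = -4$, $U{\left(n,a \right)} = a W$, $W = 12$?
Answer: $-19656$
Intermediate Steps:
$U{\left(n,a \right)} = 12 a$ ($U{\left(n,a \right)} = a 12 = 12 a$)
$L = -12$ ($L = 4 - - 4 \left(-4 + 0\right) = 4 - \left(-4\right) \left(-4\right) = 4 - 16 = -12$)
$- 4 \left(L - \frac{3}{-2}\right) U{\left(-46,-39 \right)} = - 4 \left(-12 - \frac{3}{-2}\right) 12 \left(-39\right) = - 4 \left(-12 - - \frac{3}{2}\right) \left(-468\right) = - 4 \left(-12 + \frac{3}{2}\right) \left(-468\right) = \left(-4\right) \left(- \frac{21}{2}\right) \left(-468\right) = 42 \left(-468\right) = -19656$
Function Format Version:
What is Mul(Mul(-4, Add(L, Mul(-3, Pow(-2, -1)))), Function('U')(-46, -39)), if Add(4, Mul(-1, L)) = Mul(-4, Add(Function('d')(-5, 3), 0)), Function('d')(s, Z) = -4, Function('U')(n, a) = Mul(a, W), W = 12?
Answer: -19656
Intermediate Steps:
Function('U')(n, a) = Mul(12, a) (Function('U')(n, a) = Mul(a, 12) = Mul(12, a))
L = -12 (L = Add(4, Mul(-1, Mul(-4, Add(-4, 0)))) = Add(4, Mul(-1, Mul(-4, -4))) = Add(4, Mul(-1, 16)) = Add(4, -16) = -12)
Mul(Mul(-4, Add(L, Mul(-3, Pow(-2, -1)))), Function('U')(-46, -39)) = Mul(Mul(-4, Add(-12, Mul(-3, Pow(-2, -1)))), Mul(12, -39)) = Mul(Mul(-4, Add(-12, Mul(-3, Rational(-1, 2)))), -468) = Mul(Mul(-4, Add(-12, Rational(3, 2))), -468) = Mul(Mul(-4, Rational(-21, 2)), -468) = Mul(42, -468) = -19656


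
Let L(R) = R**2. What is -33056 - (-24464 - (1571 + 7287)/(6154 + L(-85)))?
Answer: -114943510/13379 ≈ -8591.3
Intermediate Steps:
-33056 - (-24464 - (1571 + 7287)/(6154 + L(-85))) = -33056 - (-24464 - (1571 + 7287)/(6154 + (-85)**2)) = -33056 - (-24464 - 8858/(6154 + 7225)) = -33056 - (-24464 - 8858/13379) = -33056 - 1*(-327312714/13379) = -33056 + 327312714/13379 = -114943510/13379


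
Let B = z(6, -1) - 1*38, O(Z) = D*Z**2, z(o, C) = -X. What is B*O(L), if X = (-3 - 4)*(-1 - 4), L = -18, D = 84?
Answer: -1986768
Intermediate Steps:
X = 35 (X = -7*(-5) = 35)
z(o, C) = -35 (z(o, C) = -1*35 = -35)
O(Z) = 84*Z**2
B = -73 (B = -35 - 1*38 = -35 - 38 = -73)
B*O(L) = -6132*(-18)**2 = -6132*324 = -73*27216 = -1986768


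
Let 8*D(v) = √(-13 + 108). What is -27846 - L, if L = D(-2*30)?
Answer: -27846 - √95/8 ≈ -27847.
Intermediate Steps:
D(v) = √95/8 (D(v) = √(-13 + 108)/8 = √95/8)
L = √95/8 ≈ 1.2183
-27846 - L = -27846 - √95/8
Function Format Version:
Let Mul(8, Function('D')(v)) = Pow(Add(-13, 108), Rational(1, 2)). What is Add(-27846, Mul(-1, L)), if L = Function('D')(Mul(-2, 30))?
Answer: Add(-27846, Mul(Rational(-1, 8), Pow(95, Rational(1, 2)))) ≈ -27847.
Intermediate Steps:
Function('D')(v) = Mul(Rational(1, 8), Pow(95, Rational(1, 2))) (Function('D')(v) = Mul(Rational(1, 8), Pow(Add(-13, 108), Rational(1, 2))) = Mul(Rational(1, 8), Pow(95, Rational(1, 2))))
L = Mul(Rational(1, 8), Pow(95, Rational(1, 2))) ≈ 1.2183
Add(-27846, Mul(-1, L)) = Add(-27846, Mul(-1, Mul(Rational(1, 8), Pow(95, Rational(1, 2))))) = Add(-27846, Mul(Rational(-1, 8), Pow(95, Rational(1, 2))))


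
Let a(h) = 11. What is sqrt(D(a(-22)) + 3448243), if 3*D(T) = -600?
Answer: sqrt(3448043) ≈ 1856.9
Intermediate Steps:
D(T) = -200 (D(T) = (1/3)*(-600) = -200)
sqrt(D(a(-22)) + 3448243) = sqrt(-200 + 3448243) = sqrt(3448043)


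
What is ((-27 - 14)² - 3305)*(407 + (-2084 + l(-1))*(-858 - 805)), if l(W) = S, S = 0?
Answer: -5628944776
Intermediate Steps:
l(W) = 0
((-27 - 14)² - 3305)*(407 + (-2084 + l(-1))*(-858 - 805)) = ((-27 - 14)² - 3305)*(407 + (-2084 + 0)*(-858 - 805)) = ((-41)² - 3305)*(407 - 2084*(-1663)) = (1681 - 3305)*(407 + 3465692) = -1624*3466099 = -5628944776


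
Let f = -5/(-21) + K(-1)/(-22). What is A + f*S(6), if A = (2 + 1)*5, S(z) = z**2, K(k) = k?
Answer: 1941/77 ≈ 25.208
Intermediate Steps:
f = 131/462 (f = -5/(-21) - 1/(-22) = -5*(-1/21) - 1*(-1/22) = 5/21 + 1/22 = 131/462 ≈ 0.28355)
A = 15 (A = 3*5 = 15)
A + f*S(6) = 15 + (131/462)*6**2 = 15 + (131/462)*36 = 15 + 786/77 = 1941/77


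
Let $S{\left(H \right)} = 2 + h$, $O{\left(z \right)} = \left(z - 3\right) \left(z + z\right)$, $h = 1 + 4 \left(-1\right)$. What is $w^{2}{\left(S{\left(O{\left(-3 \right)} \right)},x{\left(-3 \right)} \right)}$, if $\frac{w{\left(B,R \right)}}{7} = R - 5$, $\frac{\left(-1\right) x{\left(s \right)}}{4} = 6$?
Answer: $41209$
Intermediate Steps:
$h = -3$ ($h = 1 - 4 = -3$)
$x{\left(s \right)} = -24$ ($x{\left(s \right)} = \left(-4\right) 6 = -24$)
$O{\left(z \right)} = 2 z \left(-3 + z\right)$ ($O{\left(z \right)} = \left(-3 + z\right) 2 z = 2 z \left(-3 + z\right)$)
$S{\left(H \right)} = -1$ ($S{\left(H \right)} = 2 - 3 = -1$)
$w{\left(B,R \right)} = -35 + 7 R$ ($w{\left(B,R \right)} = 7 \left(R - 5\right) = 7 \left(-5 + R\right) = -35 + 7 R$)
$w^{2}{\left(S{\left(O{\left(-3 \right)} \right)},x{\left(-3 \right)} \right)} = \left(-35 + 7 \left(-24\right)\right)^{2} = \left(-35 - 168\right)^{2} = \left(-203\right)^{2} = 41209$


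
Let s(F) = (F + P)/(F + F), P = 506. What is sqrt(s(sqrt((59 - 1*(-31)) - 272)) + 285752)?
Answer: sqrt(9465265810 - 46046*I*sqrt(182))/182 ≈ 534.56 - 0.017541*I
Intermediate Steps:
s(F) = (506 + F)/(2*F) (s(F) = (F + 506)/(F + F) = (506 + F)/((2*F)) = (506 + F)*(1/(2*F)) = (506 + F)/(2*F))
sqrt(s(sqrt((59 - 1*(-31)) - 272)) + 285752) = sqrt((506 + sqrt((59 - 1*(-31)) - 272))/(2*(sqrt((59 - 1*(-31)) - 272))) + 285752) = sqrt((506 + sqrt((59 + 31) - 272))/(2*(sqrt((59 + 31) - 272))) + 285752) = sqrt((506 + sqrt(90 - 272))/(2*(sqrt(90 - 272))) + 285752) = sqrt((506 + sqrt(-182))/(2*(sqrt(-182))) + 285752) = sqrt((506 + I*sqrt(182))/(2*((I*sqrt(182)))) + 285752) = sqrt((-I*sqrt(182)/182)*(506 + I*sqrt(182))/2 + 285752) = sqrt(-I*sqrt(182)*(506 + I*sqrt(182))/364 + 285752) = sqrt(285752 - I*sqrt(182)*(506 + I*sqrt(182))/364)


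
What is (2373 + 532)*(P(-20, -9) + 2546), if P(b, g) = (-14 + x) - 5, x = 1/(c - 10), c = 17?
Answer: 7341350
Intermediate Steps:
x = 1/7 (x = 1/(17 - 10) = 1/7 ≈ 0.14286)
P(b, g) = -132/7 (P(b, g) = (-14 + 1/7) - 5 = -97/7 - 5 = -132/7)
(2373 + 532)*(P(-20, -9) + 2546) = (2373 + 532)*(-132/7 + 2546) = 2905*(17690/7) = 7341350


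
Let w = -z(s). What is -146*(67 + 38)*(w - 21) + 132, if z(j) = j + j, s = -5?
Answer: 168762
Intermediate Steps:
z(j) = 2*j
w = 10 (w = -2*(-5) = -1*(-10) = 10)
-146*(67 + 38)*(w - 21) + 132 = -146*(67 + 38)*(10 - 21) + 132 = -15330*(-11) + 132 = -146*(-1155) + 132 = 168630 + 132 = 168762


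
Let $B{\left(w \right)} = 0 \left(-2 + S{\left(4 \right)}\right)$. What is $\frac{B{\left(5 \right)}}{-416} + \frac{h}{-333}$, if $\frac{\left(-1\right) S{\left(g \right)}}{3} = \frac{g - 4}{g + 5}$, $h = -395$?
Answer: $\frac{395}{333} \approx 1.1862$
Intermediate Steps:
$S{\left(g \right)} = - \frac{3 \left(-4 + g\right)}{5 + g}$ ($S{\left(g \right)} = - 3 \frac{g - 4}{g + 5} = - 3 \frac{-4 + g}{5 + g} = - \frac{3 \left(-4 + g\right)}{5 + g}$)
$B{\left(w \right)} = 0$ ($B{\left(w \right)} = 0 \left(-2 + \frac{3 \left(4 - 4\right)}{5 + 4}\right) = 0 \left(-2 + \frac{3 \left(4 - 4\right)}{9}\right) = 0 \left(-2 + 3 \cdot \frac{1}{9} \cdot 0\right) = 0 \left(-2 + 0\right) = 0 \left(-2\right) = 0$)
$\frac{B{\left(5 \right)}}{-416} + \frac{h}{-333} = \frac{0}{-416} - \frac{395}{-333} = 0 \left(- \frac{1}{416}\right) - - \frac{395}{333} = 0 + \frac{395}{333} = \frac{395}{333}$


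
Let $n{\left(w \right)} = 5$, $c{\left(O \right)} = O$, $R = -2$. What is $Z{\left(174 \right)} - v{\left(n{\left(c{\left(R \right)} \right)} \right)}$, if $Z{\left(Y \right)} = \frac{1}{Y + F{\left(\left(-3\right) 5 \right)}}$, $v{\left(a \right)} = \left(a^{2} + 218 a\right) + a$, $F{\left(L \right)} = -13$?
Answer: $- \frac{180319}{161} \approx -1120.0$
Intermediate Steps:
$v{\left(a \right)} = a^{2} + 219 a$
$Z{\left(Y \right)} = \frac{1}{-13 + Y}$ ($Z{\left(Y \right)} = \frac{1}{Y - 13} = \frac{1}{-13 + Y}$)
$Z{\left(174 \right)} - v{\left(n{\left(c{\left(R \right)} \right)} \right)} = \frac{1}{-13 + 174} - 5 \left(219 + 5\right) = \frac{1}{161} - 5 \cdot 224 = \frac{1}{161} - 1120 = - \frac{180319}{161}$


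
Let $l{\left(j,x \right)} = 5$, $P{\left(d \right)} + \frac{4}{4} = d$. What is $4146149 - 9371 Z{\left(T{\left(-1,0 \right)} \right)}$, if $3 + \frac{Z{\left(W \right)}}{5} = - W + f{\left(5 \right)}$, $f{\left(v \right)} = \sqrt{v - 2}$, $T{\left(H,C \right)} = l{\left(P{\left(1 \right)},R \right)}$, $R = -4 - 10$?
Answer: $4520989 - 46855 \sqrt{3} \approx 4.4398 \cdot 10^{6}$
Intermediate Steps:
$R = -14$ ($R = -4 - 10 = -14$)
$P{\left(d \right)} = -1 + d$
$T{\left(H,C \right)} = 5$
$f{\left(v \right)} = \sqrt{-2 + v}$
$Z{\left(W \right)} = -15 - 5 W + 5 \sqrt{3}$ ($Z{\left(W \right)} = -15 + 5 \left(- W + \sqrt{-2 + 5}\right) = -15 + 5 \left(- W + \sqrt{3}\right) = -15 + 5 \left(\sqrt{3} - W\right) = -15 - \left(- 5 \sqrt{3} + 5 W\right) = -15 - 5 W + 5 \sqrt{3}$)
$4146149 - 9371 Z{\left(T{\left(-1,0 \right)} \right)} = 4146149 - 9371 \left(-15 - 25 + 5 \sqrt{3}\right) = 4146149 - 9371 \left(-40 + 5 \sqrt{3}\right) = 4146149 + \left(374840 - 46855 \sqrt{3}\right) = 4520989 - 46855 \sqrt{3}$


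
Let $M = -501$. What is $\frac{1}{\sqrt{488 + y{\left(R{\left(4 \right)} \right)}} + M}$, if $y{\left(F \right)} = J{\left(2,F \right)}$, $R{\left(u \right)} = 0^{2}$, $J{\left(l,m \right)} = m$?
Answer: $- \frac{501}{250513} - \frac{2 \sqrt{122}}{250513} \approx -0.0020881$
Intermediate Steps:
$R{\left(u \right)} = 0$
$y{\left(F \right)} = F$
$\frac{1}{\sqrt{488 + y{\left(R{\left(4 \right)} \right)}} + M} = \frac{1}{\sqrt{488 + 0} - 501} = \frac{1}{\sqrt{488} - 501} = \frac{1}{2 \sqrt{122} - 501} = \frac{1}{-501 + 2 \sqrt{122}}$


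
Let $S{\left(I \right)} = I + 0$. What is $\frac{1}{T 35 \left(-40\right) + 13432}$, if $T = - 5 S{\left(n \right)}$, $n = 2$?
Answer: $\frac{1}{27432} \approx 3.6454 \cdot 10^{-5}$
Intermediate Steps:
$S{\left(I \right)} = I$
$T = -10$ ($T = \left(-5\right) 2 = -10$)
$\frac{1}{T 35 \left(-40\right) + 13432} = \frac{1}{\left(-10\right) 35 \left(-40\right) + 13432} = \frac{1}{\left(-350\right) \left(-40\right) + 13432} = \frac{1}{14000 + 13432} = \frac{1}{27432}$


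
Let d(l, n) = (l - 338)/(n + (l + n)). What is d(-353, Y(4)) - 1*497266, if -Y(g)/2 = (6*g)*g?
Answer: -366484351/737 ≈ -4.9727e+5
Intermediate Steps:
Y(g) = -12*g² (Y(g) = -2*6*g*g = -12*g²)
d(l, n) = (-338 + l)/(l + 2*n)
d(-353, Y(4)) - 1*497266 = (-338 - 353)/(-353 + 2*(-12*4²)) - 1*497266 = -691/(-353 + 2*(-12*16)) - 497266 = -691/(-353 + 2*(-192)) - 497266 = -691/(-353 - 384) - 497266 = -691/(-737) - 497266 = -1/737*(-691) - 497266 = 691/737 - 497266 = -366484351/737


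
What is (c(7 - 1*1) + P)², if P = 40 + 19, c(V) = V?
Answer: 4225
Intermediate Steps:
P = 59
(c(7 - 1*1) + P)² = ((7 - 1*1) + 59)² = ((7 - 1) + 59)² = (6 + 59)² = 65² = 4225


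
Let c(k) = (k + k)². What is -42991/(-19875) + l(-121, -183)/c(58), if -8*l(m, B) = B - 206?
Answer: 4635626543/2139504000 ≈ 2.1667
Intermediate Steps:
l(m, B) = 103/4 - B/8 (l(m, B) = -(B - 206)/8 = -(-206 + B)/8 = 103/4 - B/8)
c(k) = 4*k² (c(k) = (2*k)² = 4*k²)
-42991/(-19875) + l(-121, -183)/c(58) = -42991/(-19875) + (103/4 - ⅛*(-183))/((4*58²)) = -42991*(-1/19875) + (103/4 + 183/8)/((4*3364)) = 42991/19875 + (389/8)/13456 = 42991/19875 + (389/8)*(1/13456) = 42991/19875 + 389/107648 = 4635626543/2139504000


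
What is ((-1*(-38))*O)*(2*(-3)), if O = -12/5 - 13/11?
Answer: 44916/55 ≈ 816.65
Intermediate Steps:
O = -197/55 (O = -12*⅕ - 13*1/11 = -12/5 - 13/11 = -197/55 ≈ -3.5818)
((-1*(-38))*O)*(2*(-3)) = (-1*(-38)*(-197/55))*(2*(-3)) = (38*(-197/55))*(-6) = -7486/55*(-6) = 44916/55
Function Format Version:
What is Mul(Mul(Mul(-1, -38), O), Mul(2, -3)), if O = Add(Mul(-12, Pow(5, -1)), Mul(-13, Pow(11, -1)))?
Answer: Rational(44916, 55) ≈ 816.65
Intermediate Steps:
O = Rational(-197, 55) (O = Add(Mul(-12, Rational(1, 5)), Mul(-13, Rational(1, 11))) = Add(Rational(-12, 5), Rational(-13, 11)) = Rational(-197, 55) ≈ -3.5818)
Mul(Mul(Mul(-1, -38), O), Mul(2, -3)) = Mul(Mul(Mul(-1, -38), Rational(-197, 55)), Mul(2, -3)) = Mul(Mul(38, Rational(-197, 55)), -6) = Mul(Rational(-7486, 55), -6) = Rational(44916, 55)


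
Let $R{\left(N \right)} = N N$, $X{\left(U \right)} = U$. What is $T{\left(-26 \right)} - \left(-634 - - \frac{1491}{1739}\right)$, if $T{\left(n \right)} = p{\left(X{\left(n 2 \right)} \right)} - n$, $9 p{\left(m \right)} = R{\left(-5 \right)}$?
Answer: $\frac{10359716}{15651} \approx 661.92$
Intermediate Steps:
$R{\left(N \right)} = N^{2}$
$p{\left(m \right)} = \frac{25}{9}$ ($p{\left(m \right)} = \frac{\left(-5\right)^{2}}{9} = \frac{1}{9} \cdot 25 = \frac{25}{9}$)
$T{\left(n \right)} = \frac{25}{9} - n$
$T{\left(-26 \right)} - \left(-634 - - \frac{1491}{1739}\right) = \left(\frac{25}{9} - -26\right) - \left(-634 - - \frac{1491}{1739}\right) = \left(\frac{25}{9} + 26\right) - \left(-634 - \left(-1491\right) \frac{1}{1739}\right) = \frac{259}{9} - \left(-634 - - \frac{1491}{1739}\right) = \frac{259}{9} - \left(-634 + \frac{1491}{1739}\right) = \frac{259}{9} - - \frac{1101035}{1739} = \frac{259}{9} + \frac{1101035}{1739} = \frac{10359716}{15651}$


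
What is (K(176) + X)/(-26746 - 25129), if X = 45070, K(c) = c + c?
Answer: -45422/51875 ≈ -0.87560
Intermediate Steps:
K(c) = 2*c
(K(176) + X)/(-26746 - 25129) = (2*176 + 45070)/(-26746 - 25129) = (352 + 45070)/(-51875) = 45422*(-1/51875) = -45422/51875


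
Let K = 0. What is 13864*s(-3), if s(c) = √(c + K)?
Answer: 13864*I*√3 ≈ 24013.0*I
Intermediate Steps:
s(c) = √c (s(c) = √(c + 0) = √c)
13864*s(-3) = 13864*√(-3) = 13864*(I*√3) = 13864*I*√3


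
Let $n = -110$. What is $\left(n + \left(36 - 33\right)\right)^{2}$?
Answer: $11449$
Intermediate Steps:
$\left(n + \left(36 - 33\right)\right)^{2} = \left(-110 + \left(36 - 33\right)\right)^{2} = \left(-110 + 3\right)^{2} = \left(-107\right)^{2} = 11449$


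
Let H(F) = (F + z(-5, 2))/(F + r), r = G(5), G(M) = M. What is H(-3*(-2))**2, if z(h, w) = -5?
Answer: 1/121 ≈ 0.0082645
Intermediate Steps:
r = 5
H(F) = (-5 + F)/(5 + F) (H(F) = (F - 5)/(F + 5) = (-5 + F)/(5 + F))
H(-3*(-2))**2 = ((-5 - 3*(-2))/(5 - 3*(-2)))**2 = ((-5 + 6)/(5 + 6))**2 = (1/11)**2 = 1/121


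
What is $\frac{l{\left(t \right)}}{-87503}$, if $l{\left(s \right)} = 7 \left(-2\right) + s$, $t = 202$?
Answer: $- \frac{188}{87503} \approx -0.0021485$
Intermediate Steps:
$l{\left(s \right)} = -14 + s$
$\frac{l{\left(t \right)}}{-87503} = \frac{-14 + 202}{-87503} = 188 \left(- \frac{1}{87503}\right) = - \frac{188}{87503}$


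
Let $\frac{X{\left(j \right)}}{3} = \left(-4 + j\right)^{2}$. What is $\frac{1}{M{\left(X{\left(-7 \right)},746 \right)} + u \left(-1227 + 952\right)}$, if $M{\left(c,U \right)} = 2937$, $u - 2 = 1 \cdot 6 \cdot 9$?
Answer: $- \frac{1}{12463} \approx -8.0238 \cdot 10^{-5}$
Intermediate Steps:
$u = 56$ ($u = 2 + 1 \cdot 6 \cdot 9 = 2 + 6 \cdot 9 = 2 + 54 = 56$)
$X{\left(j \right)} = 3 \left(-4 + j\right)^{2}$
$\frac{1}{M{\left(X{\left(-7 \right)},746 \right)} + u \left(-1227 + 952\right)} = \frac{1}{2937 + 56 \left(-1227 + 952\right)} = \frac{1}{2937 + 56 \left(-275\right)} = \frac{1}{2937 - 15400} = \frac{1}{-12463} = - \frac{1}{12463}$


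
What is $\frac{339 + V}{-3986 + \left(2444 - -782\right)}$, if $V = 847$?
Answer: $- \frac{593}{380} \approx -1.5605$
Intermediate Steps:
$\frac{339 + V}{-3986 + \left(2444 - -782\right)} = \frac{339 + 847}{-3986 + \left(2444 - -782\right)} = \frac{1186}{-3986 + \left(2444 + 782\right)} = \frac{1186}{-3986 + 3226} = \frac{1186}{-760} = 1186 \left(- \frac{1}{760}\right) = - \frac{593}{380}$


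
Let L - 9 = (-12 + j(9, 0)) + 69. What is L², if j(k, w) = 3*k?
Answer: 8649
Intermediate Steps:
L = 93 (L = 9 + ((-12 + 3*9) + 69) = 9 + ((-12 + 27) + 69) = 9 + (15 + 69) = 9 + 84 = 93)
L² = 93² = 8649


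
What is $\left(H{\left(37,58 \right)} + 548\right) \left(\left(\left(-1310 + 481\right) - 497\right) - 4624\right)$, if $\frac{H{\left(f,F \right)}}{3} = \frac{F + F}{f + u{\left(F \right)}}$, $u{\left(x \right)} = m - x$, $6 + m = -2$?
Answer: $-3189200$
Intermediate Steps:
$m = -8$ ($m = -6 - 2 = -8$)
$u{\left(x \right)} = -8 - x$
$H{\left(f,F \right)} = \frac{6 F}{-8 + f - F}$ ($H{\left(f,F \right)} = 3 \frac{F + F}{f - \left(8 + F\right)} = 3 \frac{2 F}{-8 + f - F} = \frac{6 F}{-8 + f - F}$)
$\left(H{\left(37,58 \right)} + 548\right) \left(\left(\left(-1310 + 481\right) - 497\right) - 4624\right) = \left(6 \cdot 58 \frac{1}{-8 + 37 - 58} + 548\right) \left(\left(\left(-1310 + 481\right) - 497\right) - 4624\right) = \left(6 \cdot 58 \frac{1}{-8 + 37 - 58} + 548\right) \left(\left(-829 - 497\right) - 4624\right) = \left(6 \cdot 58 \frac{1}{-29} + 548\right) \left(-1326 - 4624\right) = \left(6 \cdot 58 \left(- \frac{1}{29}\right) + 548\right) \left(-5950\right) = \left(-12 + 548\right) \left(-5950\right) = 536 \left(-5950\right) = -3189200$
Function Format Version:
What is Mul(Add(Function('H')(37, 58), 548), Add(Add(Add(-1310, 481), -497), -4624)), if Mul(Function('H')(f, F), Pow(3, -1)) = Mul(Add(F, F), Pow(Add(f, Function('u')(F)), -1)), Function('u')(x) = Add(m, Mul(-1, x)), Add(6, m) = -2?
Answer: -3189200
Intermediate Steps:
m = -8 (m = Add(-6, -2) = -8)
Function('u')(x) = Add(-8, Mul(-1, x))
Function('H')(f, F) = Mul(6, F, Pow(Add(-8, f, Mul(-1, F)), -1)) (Function('H')(f, F) = Mul(3, Mul(Add(F, F), Pow(Add(f, Add(-8, Mul(-1, F))), -1))) = Mul(3, Mul(Mul(2, F), Pow(Add(-8, f, Mul(-1, F)), -1))) = Mul(3, Mul(2, F, Pow(Add(-8, f, Mul(-1, F)), -1))) = Mul(6, F, Pow(Add(-8, f, Mul(-1, F)), -1)))
Mul(Add(Function('H')(37, 58), 548), Add(Add(Add(-1310, 481), -497), -4624)) = Mul(Add(Mul(6, 58, Pow(Add(-8, 37, Mul(-1, 58)), -1)), 548), Add(Add(Add(-1310, 481), -497), -4624)) = Mul(Add(Mul(6, 58, Pow(Add(-8, 37, -58), -1)), 548), Add(Add(-829, -497), -4624)) = Mul(Add(Mul(6, 58, Pow(-29, -1)), 548), Add(-1326, -4624)) = Mul(Add(Mul(6, 58, Rational(-1, 29)), 548), -5950) = Mul(Add(-12, 548), -5950) = Mul(536, -5950) = -3189200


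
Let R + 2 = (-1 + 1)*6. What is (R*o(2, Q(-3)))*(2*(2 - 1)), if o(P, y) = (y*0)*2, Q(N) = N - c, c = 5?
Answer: 0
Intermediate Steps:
R = -2 (R = -2 + (-1 + 1)*6 = -2 + 0*6 = -2 + 0 = -2)
Q(N) = -5 + N (Q(N) = N - 1*5 = N - 5 = -5 + N)
o(P, y) = 0 (o(P, y) = 0*2 = 0)
(R*o(2, Q(-3)))*(2*(2 - 1)) = (-2*0)*(2*(2 - 1)) = 0*(2*1) = 0*2 = 0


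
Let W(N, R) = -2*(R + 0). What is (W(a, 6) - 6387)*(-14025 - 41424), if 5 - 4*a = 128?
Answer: 354818151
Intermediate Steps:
a = -123/4 (a = 5/4 - ¼*128 = 5/4 - 32 = -123/4 ≈ -30.750)
W(N, R) = -2*R
(W(a, 6) - 6387)*(-14025 - 41424) = (-2*6 - 6387)*(-14025 - 41424) = (-12 - 6387)*(-55449) = -6399*(-55449) = 354818151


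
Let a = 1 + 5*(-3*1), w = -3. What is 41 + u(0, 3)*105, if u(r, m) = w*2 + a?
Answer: -2059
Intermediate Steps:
a = -14 (a = 1 + 5*(-3) = 1 - 15 = -14)
u(r, m) = -20 (u(r, m) = -3*2 - 14 = -6 - 14 = -20)
41 + u(0, 3)*105 = 41 - 20*105 = 41 - 2100 = -2059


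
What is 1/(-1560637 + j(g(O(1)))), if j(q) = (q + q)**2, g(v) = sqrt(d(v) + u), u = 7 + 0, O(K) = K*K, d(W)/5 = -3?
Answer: -1/1560669 ≈ -6.4075e-7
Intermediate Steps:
d(W) = -15 (d(W) = 5*(-3) = -15)
O(K) = K**2
u = 7
g(v) = 2*I*sqrt(2) (g(v) = sqrt(-15 + 7) = sqrt(-8) = 2*I*sqrt(2))
j(q) = 4*q**2 (j(q) = (2*q)**2 = 4*q**2)
1/(-1560637 + j(g(O(1)))) = 1/(-1560637 + 4*(2*I*sqrt(2))**2) = 1/(-1560637 + 4*(-8)) = 1/(-1560637 - 32) = 1/(-1560669) = -1/1560669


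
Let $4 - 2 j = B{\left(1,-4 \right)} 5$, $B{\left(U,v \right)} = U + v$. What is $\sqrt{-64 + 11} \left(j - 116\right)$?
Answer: $- \frac{213 i \sqrt{53}}{2} \approx - 775.33 i$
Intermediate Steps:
$j = \frac{19}{2}$ ($j = 2 - \frac{\left(1 - 4\right) 5}{2} = 2 - \frac{\left(-3\right) 5}{2} = 2 - - \frac{15}{2} = 2 + \frac{15}{2} = \frac{19}{2} \approx 9.5$)
$\sqrt{-64 + 11} \left(j - 116\right) = \sqrt{-64 + 11} \left(\frac{19}{2} - 116\right) = \sqrt{-53} \left(- \frac{213}{2}\right) = i \sqrt{53} \left(- \frac{213}{2}\right) = - \frac{213 i \sqrt{53}}{2}$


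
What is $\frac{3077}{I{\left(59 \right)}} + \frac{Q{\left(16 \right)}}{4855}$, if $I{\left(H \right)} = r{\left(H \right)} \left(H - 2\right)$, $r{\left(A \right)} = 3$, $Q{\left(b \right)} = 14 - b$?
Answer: $\frac{14938493}{830205} \approx 17.994$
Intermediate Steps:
$I{\left(H \right)} = -6 + 3 H$ ($I{\left(H \right)} = 3 \left(H - 2\right) = 3 \left(-2 + H\right) = -6 + 3 H$)
$\frac{3077}{I{\left(59 \right)}} + \frac{Q{\left(16 \right)}}{4855} = \frac{3077}{-6 + 3 \cdot 59} + \frac{14 - 16}{4855} = \frac{3077}{-6 + 177} + \left(14 - 16\right) \frac{1}{4855} = \frac{3077}{171} - \frac{2}{4855} = \frac{14938493}{830205}$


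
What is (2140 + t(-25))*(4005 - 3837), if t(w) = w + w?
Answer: 351120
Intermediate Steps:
t(w) = 2*w
(2140 + t(-25))*(4005 - 3837) = (2140 + 2*(-25))*(4005 - 3837) = (2140 - 50)*168 = 2090*168 = 351120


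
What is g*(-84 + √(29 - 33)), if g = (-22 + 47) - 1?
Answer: -2016 + 48*I ≈ -2016.0 + 48.0*I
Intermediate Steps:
g = 24 (g = 25 - 1 = 24)
g*(-84 + √(29 - 33)) = 24*(-84 + √(29 - 33)) = 24*(-84 + √(-4)) = 24*(-84 + 2*I) = -2016 + 48*I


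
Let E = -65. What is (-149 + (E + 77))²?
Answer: 18769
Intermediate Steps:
(-149 + (E + 77))² = (-149 + (-65 + 77))² = (-149 + 12)² = (-137)² = 18769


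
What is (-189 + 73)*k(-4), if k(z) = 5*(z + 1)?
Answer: 1740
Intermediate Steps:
k(z) = 5 + 5*z (k(z) = 5*(1 + z) = 5 + 5*z)
(-189 + 73)*k(-4) = (-189 + 73)*(5 + 5*(-4)) = -116*(5 - 20) = -116*(-15) = 1740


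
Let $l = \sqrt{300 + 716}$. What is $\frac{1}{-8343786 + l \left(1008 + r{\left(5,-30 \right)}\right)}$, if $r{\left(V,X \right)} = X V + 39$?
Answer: $- \frac{1390631}{11602991221842} - \frac{299 \sqrt{254}}{11602991221842} \approx -1.2026 \cdot 10^{-7}$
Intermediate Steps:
$r{\left(V,X \right)} = 39 + V X$ ($r{\left(V,X \right)} = V X + 39 = 39 + V X$)
$l = 2 \sqrt{254}$ ($l = \sqrt{1016} = 2 \sqrt{254} \approx 31.875$)
$\frac{1}{-8343786 + l \left(1008 + r{\left(5,-30 \right)}\right)} = \frac{1}{-8343786 + 2 \sqrt{254} \left(1008 + \left(39 + 5 \left(-30\right)\right)\right)} = \frac{1}{-8343786 + 2 \sqrt{254} \left(1008 + \left(39 - 150\right)\right)} = \frac{1}{-8343786 + 2 \sqrt{254} \left(1008 - 111\right)} = \frac{1}{-8343786 + 2 \sqrt{254} \cdot 897} = \frac{1}{-8343786 + 1794 \sqrt{254}}$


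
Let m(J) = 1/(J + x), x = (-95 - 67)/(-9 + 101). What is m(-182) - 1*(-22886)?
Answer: 193455312/8453 ≈ 22886.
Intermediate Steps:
x = -81/46 (x = -162/92 = -162*1/92 = -81/46 ≈ -1.7609)
m(J) = 1/(-81/46 + J) (m(J) = 1/(J - 81/46) = 1/(-81/46 + J))
m(-182) - 1*(-22886) = 46/(-81 + 46*(-182)) - 1*(-22886) = 46/(-81 - 8372) + 22886 = 46/(-8453) + 22886 = 46*(-1/8453) + 22886 = -46/8453 + 22886 = 193455312/8453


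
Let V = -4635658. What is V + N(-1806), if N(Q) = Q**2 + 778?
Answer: -1373244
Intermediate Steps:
N(Q) = 778 + Q**2
V + N(-1806) = -4635658 + (778 + (-1806)**2) = -4635658 + (778 + 3261636) = -4635658 + 3262414 = -1373244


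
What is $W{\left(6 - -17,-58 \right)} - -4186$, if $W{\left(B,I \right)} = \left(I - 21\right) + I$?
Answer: $4049$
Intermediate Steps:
$W{\left(B,I \right)} = -21 + 2 I$ ($W{\left(B,I \right)} = \left(-21 + I\right) + I = -21 + 2 I$)
$W{\left(6 - -17,-58 \right)} - -4186 = \left(-21 + 2 \left(-58\right)\right) - -4186 = \left(-21 - 116\right) + 4186 = -137 + 4186 = 4049$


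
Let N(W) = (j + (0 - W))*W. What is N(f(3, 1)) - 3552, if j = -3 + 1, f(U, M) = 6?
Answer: -3600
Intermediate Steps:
j = -2
N(W) = W*(-2 - W) (N(W) = (-2 + (0 - W))*W = (-2 - W)*W = W*(-2 - W))
N(f(3, 1)) - 3552 = -1*6*(2 + 6) - 3552 = -1*6*8 - 3552 = -48 - 3552 = -3600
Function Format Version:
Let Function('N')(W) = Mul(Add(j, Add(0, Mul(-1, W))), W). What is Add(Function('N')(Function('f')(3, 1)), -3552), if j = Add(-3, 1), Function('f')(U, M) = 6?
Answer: -3600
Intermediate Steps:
j = -2
Function('N')(W) = Mul(W, Add(-2, Mul(-1, W))) (Function('N')(W) = Mul(Add(-2, Add(0, Mul(-1, W))), W) = Mul(Add(-2, Mul(-1, W)), W) = Mul(W, Add(-2, Mul(-1, W))))
Add(Function('N')(Function('f')(3, 1)), -3552) = Add(Mul(-1, 6, Add(2, 6)), -3552) = Add(Mul(-1, 6, 8), -3552) = Add(-48, -3552) = -3600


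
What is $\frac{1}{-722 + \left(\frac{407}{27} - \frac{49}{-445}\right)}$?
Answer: $- \frac{12015}{8492392} \approx -0.0014148$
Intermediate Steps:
$\frac{1}{-722 + \left(\frac{407}{27} - \frac{49}{-445}\right)} = \frac{1}{-722 + \left(407 \cdot \frac{1}{27} - - \frac{49}{445}\right)} = \frac{1}{-722 + \left(\frac{407}{27} + \frac{49}{445}\right)} = \frac{1}{-722 + \frac{182438}{12015}} = \frac{1}{- \frac{8492392}{12015}} = - \frac{12015}{8492392}$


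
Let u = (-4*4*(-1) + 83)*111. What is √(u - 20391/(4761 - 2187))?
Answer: √8083874370/858 ≈ 104.79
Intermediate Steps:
u = 10989 (u = (-16*(-1) + 83)*111 = (16 + 83)*111 = 99*111 = 10989)
√(u - 20391/(4761 - 2187)) = √(10989 - 20391/(4761 - 2187)) = √(10989 - 20391/2574) = √(10989 - 20391*1/2574) = √(10989 - 6797/858) = √(9421765/858) = √8083874370/858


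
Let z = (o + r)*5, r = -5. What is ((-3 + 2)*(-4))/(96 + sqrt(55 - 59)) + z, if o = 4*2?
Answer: 34671/2305 - 2*I/2305 ≈ 15.042 - 0.00086768*I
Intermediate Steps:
o = 8
z = 15 (z = (8 - 5)*5 = 3*5 = 15)
((-3 + 2)*(-4))/(96 + sqrt(55 - 59)) + z = ((-3 + 2)*(-4))/(96 + sqrt(55 - 59)) + 15 = (-1*(-4))/(96 + sqrt(-4)) + 15 = 4/(96 + 2*I) + 15 = 4*((96 - 2*I)/9220) + 15 = (96 - 2*I)/2305 + 15 = 15 + (96 - 2*I)/2305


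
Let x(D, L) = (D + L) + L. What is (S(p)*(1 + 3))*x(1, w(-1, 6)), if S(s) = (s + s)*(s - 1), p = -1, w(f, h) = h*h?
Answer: 1168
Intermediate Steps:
w(f, h) = h²
x(D, L) = D + 2*L
S(s) = 2*s*(-1 + s) (S(s) = (2*s)*(-1 + s) = 2*s*(-1 + s))
(S(p)*(1 + 3))*x(1, w(-1, 6)) = ((2*(-1)*(-1 - 1))*(1 + 3))*(1 + 2*6²) = ((2*(-1)*(-2))*4)*(1 + 2*36) = (4*4)*(1 + 72) = 16*73 = 1168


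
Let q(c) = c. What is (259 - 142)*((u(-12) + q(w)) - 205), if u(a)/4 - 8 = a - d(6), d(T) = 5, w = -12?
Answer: -29601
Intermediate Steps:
u(a) = 12 + 4*a (u(a) = 32 + 4*(a - 1*5) = 32 + 4*(a - 5) = 32 + 4*(-5 + a) = 32 + (-20 + 4*a) = 12 + 4*a)
(259 - 142)*((u(-12) + q(w)) - 205) = (259 - 142)*(((12 + 4*(-12)) - 12) - 205) = 117*(((12 - 48) - 12) - 205) = 117*((-36 - 12) - 205) = 117*(-48 - 205) = 117*(-253) = -29601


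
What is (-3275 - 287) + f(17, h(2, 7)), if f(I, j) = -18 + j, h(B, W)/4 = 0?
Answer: -3580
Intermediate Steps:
h(B, W) = 0 (h(B, W) = 4*0 = 0)
(-3275 - 287) + f(17, h(2, 7)) = (-3275 - 287) + (-18 + 0) = -3562 - 18 = -3580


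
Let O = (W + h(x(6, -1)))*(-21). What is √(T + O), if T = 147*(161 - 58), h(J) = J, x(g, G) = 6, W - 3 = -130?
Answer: √17682 ≈ 132.97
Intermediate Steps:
W = -127 (W = 3 - 130 = -127)
T = 15141 (T = 147*103 = 15141)
O = 2541 (O = (-127 + 6)*(-21) = -121*(-21) = 2541)
√(T + O) = √(15141 + 2541) = √17682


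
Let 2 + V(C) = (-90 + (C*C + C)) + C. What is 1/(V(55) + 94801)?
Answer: 1/97844 ≈ 1.0220e-5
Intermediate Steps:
V(C) = -92 + C² + 2*C (V(C) = -2 + ((-90 + (C*C + C)) + C) = -2 + ((-90 + (C² + C)) + C) = -2 + ((-90 + (C + C²)) + C) = -2 + ((-90 + C + C²) + C) = -2 + (-90 + C² + 2*C) = -92 + C² + 2*C)
1/(V(55) + 94801) = 1/((-92 + 55² + 2*55) + 94801) = 1/((-92 + 3025 + 110) + 94801) = 1/(3043 + 94801) = 1/97844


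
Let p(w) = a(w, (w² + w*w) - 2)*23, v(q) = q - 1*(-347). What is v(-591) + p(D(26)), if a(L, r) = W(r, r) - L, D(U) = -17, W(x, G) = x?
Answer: 13395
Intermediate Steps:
a(L, r) = r - L
v(q) = 347 + q (v(q) = q + 347 = 347 + q)
p(w) = -46 - 23*w + 46*w² (p(w) = (((w² + w*w) - 2) - w)*23 = (((w² + w²) - 2) - w)*23 = ((2*w² - 2) - w)*23 = ((-2 + 2*w²) - w)*23 = (-2 - w + 2*w²)*23 = -46 - 23*w + 46*w²)
v(-591) + p(D(26)) = (347 - 591) + (-46 - 23*(-17) + 46*(-17)²) = -244 + (-46 + 391 + 46*289) = -244 + (-46 + 391 + 13294) = -244 + 13639 = 13395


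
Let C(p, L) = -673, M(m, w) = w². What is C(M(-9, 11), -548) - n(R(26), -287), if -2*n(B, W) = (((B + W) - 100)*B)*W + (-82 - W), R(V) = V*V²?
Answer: -86706680109/2 ≈ -4.3353e+10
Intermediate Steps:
R(V) = V³
n(B, W) = 41 + W/2 - B*W*(-100 + B + W)/2 (n(B, W) = -((((B + W) - 100)*B)*W + (-82 - W))/2 = -(((-100 + B + W)*B)*W + (-82 - W))/2 = -((B*(-100 + B + W))*W + (-82 - W))/2 = -(B*W*(-100 + B + W) + (-82 - W))/2 = -(-82 - W + B*W*(-100 + B + W))/2 = 41 + W/2 - B*W*(-100 + B + W)/2)
C(M(-9, 11), -548) - n(R(26), -287) = -673 - (41 + (½)*(-287) + 50*26³*(-287) - ½*26³*(-287)² - ½*(-287)*(26³)²) = -673 - (41 - 287/2 + 50*17576*(-287) - ½*17576*82369 - ½*(-287)*17576²) = -673 - (41 - 287/2 - 252215600 - 723858772 - ½*(-287)*308915776) = -673 - (41 - 287/2 - 252215600 - 723858772 + 44329413856) = -673 - 1*86706678763/2 = -673 - 86706678763/2 = -86706680109/2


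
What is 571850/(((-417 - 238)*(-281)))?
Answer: 114370/36811 ≈ 3.1070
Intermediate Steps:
571850/(((-417 - 238)*(-281))) = 571850/((-655*(-281))) = 571850/184055 = 571850*(1/184055) = 114370/36811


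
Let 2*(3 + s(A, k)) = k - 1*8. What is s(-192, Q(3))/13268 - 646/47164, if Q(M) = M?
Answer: -4415265/312885976 ≈ -0.014111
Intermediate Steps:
s(A, k) = -7 + k/2 (s(A, k) = -3 + (k - 1*8)/2 = -3 + (k - 8)/2 = -3 + (-8 + k)/2 = -3 + (-4 + k/2) = -7 + k/2)
s(-192, Q(3))/13268 - 646/47164 = (-7 + (½)*3)/13268 - 646/47164 = (-7 + 3/2)*(1/13268) - 646*1/47164 = -11/2*1/13268 - 323/23582 = -11/26536 - 323/23582 = -4415265/312885976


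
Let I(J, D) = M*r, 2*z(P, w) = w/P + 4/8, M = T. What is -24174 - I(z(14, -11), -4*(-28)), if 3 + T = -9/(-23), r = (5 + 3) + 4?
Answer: -555282/23 ≈ -24143.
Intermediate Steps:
r = 12 (r = 8 + 4 = 12)
T = -60/23 (T = -3 - 9/(-23) = -3 - 9*(-1/23) = -3 + 9/23 = -60/23 ≈ -2.6087)
M = -60/23 ≈ -2.6087
z(P, w) = 1/4 + w/(2*P) (z(P, w) = (w/P + 4/8)/2 = (w/P + 4*(1/8))/2 = (w/P + 1/2)/2 = (1/2 + w/P)/2 = 1/4 + w/(2*P))
I(J, D) = -720/23 (I(J, D) = -60/23*12 = -720/23)
-24174 - I(z(14, -11), -4*(-28)) = -24174 - 1*(-720/23) = -24174 + 720/23 = -555282/23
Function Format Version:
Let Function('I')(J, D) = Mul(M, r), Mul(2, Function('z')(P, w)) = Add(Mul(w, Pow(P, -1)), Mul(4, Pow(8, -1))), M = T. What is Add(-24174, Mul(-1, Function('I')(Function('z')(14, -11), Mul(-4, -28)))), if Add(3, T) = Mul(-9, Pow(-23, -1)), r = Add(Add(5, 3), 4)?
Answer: Rational(-555282, 23) ≈ -24143.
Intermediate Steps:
r = 12 (r = Add(8, 4) = 12)
T = Rational(-60, 23) (T = Add(-3, Mul(-9, Pow(-23, -1))) = Add(-3, Mul(-9, Rational(-1, 23))) = Add(-3, Rational(9, 23)) = Rational(-60, 23) ≈ -2.6087)
M = Rational(-60, 23) ≈ -2.6087
Function('z')(P, w) = Add(Rational(1, 4), Mul(Rational(1, 2), w, Pow(P, -1))) (Function('z')(P, w) = Mul(Rational(1, 2), Add(Mul(w, Pow(P, -1)), Mul(4, Pow(8, -1)))) = Mul(Rational(1, 2), Add(Mul(w, Pow(P, -1)), Mul(4, Rational(1, 8)))) = Mul(Rational(1, 2), Add(Mul(w, Pow(P, -1)), Rational(1, 2))) = Mul(Rational(1, 2), Add(Rational(1, 2), Mul(w, Pow(P, -1)))) = Add(Rational(1, 4), Mul(Rational(1, 2), w, Pow(P, -1))))
Function('I')(J, D) = Rational(-720, 23) (Function('I')(J, D) = Mul(Rational(-60, 23), 12) = Rational(-720, 23))
Add(-24174, Mul(-1, Function('I')(Function('z')(14, -11), Mul(-4, -28)))) = Add(-24174, Mul(-1, Rational(-720, 23))) = Add(-24174, Rational(720, 23)) = Rational(-555282, 23)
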